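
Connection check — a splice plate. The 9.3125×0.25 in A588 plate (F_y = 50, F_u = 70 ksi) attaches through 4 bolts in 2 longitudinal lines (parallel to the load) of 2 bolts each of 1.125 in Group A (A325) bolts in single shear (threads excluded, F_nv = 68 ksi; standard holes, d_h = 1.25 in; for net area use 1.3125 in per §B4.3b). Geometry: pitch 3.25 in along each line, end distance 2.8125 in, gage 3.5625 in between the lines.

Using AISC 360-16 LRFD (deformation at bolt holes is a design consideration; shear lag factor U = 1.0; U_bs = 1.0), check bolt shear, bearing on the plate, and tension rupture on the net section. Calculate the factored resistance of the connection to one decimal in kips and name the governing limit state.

87.8 kips (net-section rupture governs)

Bolt shear: A_b = π(1.125)²/4 = 0.99402 in². φR_n = 0.75 × 68 × 0.99402 × 4 × 1 = 202.8 kips.
Bearing (0.25 in plate, F_u = 70 ksi): end bolts L_c = 2.8125 − 1.25/2 = 2.1875, R_n = min(1.2×2.1875×0.25×70, 2.4×1.125×0.25×70) = 45.938 kips/bolt; interior L_c = 3.25 − 1.25 = 2, R_n = 42 kips/bolt. φR_n = 0.75 × (2×45.938 + 2×42) = 131.9 kips.
Tension rupture (net): A_n = (9.3125 − 2×1.3125)×0.25 = 1.6719 in² (U = 1.0, A_e = A_n). φR_n = 0.75 × 70 × 1.6719 = 87.8 kips.
Governing: min(202.8, 131.9, 87.8) = 87.8 kips → net-section rupture.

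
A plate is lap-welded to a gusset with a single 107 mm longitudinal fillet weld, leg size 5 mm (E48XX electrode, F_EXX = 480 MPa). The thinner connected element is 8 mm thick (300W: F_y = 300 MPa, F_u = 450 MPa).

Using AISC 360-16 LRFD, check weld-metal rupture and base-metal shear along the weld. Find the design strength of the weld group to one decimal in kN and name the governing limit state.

Weld metal: throat = 0.707×5 = 3.535 mm, L = 107 mm. φR_n = 0.75 × 0.6 × 480 × 3.535 × 107 = 81.7 kN.
Base metal shear (8 mm plate): yield φR_n = 1.0×0.6×300×8×107 = 154.1 kN; rupture φR_n = 0.75×0.6×450×8×107 = 173.3 kN; take 154.1 kN (yield).
Governing: min(81.7, 154.1) = 81.7 kN → weld metal.

81.7 kN (weld metal governs)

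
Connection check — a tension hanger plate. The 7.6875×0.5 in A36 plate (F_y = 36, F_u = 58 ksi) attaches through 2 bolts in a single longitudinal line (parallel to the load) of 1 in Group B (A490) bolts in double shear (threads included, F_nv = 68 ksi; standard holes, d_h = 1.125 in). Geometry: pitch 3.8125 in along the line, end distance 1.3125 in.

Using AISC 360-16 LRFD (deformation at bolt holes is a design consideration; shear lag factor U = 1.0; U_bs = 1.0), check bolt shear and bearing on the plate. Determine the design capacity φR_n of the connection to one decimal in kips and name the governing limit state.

71.8 kips (bearing governs)

Bolt shear: A_b = π(1)²/4 = 0.7854 in². φR_n = 0.75 × 68 × 0.7854 × 2 × 2 = 160.2 kips.
Bearing (0.5 in plate, F_u = 58 ksi): end bolts L_c = 1.3125 − 1.125/2 = 0.75, R_n = min(1.2×0.75×0.5×58, 2.4×1×0.5×58) = 26.1 kips/bolt; interior L_c = 3.8125 − 1.125 = 2.6875, R_n = 69.6 kips/bolt. φR_n = 0.75 × (1×26.1 + 1×69.6) = 71.8 kips.
Governing: min(160.2, 71.8) = 71.8 kips → bearing.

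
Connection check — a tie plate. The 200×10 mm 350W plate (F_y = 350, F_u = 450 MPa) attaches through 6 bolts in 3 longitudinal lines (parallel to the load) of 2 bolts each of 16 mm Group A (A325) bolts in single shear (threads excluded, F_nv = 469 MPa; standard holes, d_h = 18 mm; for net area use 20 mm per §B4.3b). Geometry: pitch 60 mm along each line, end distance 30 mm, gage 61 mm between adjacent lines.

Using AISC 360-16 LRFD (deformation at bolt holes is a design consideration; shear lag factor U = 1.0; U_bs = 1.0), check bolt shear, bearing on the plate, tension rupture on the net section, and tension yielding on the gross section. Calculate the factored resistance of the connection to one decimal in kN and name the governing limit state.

424.3 kN (bolt shear governs)

Bolt shear: A_b = π(16)²/4 = 201.06 mm². φR_n = 0.75 × 469 × 201.06 × 6 × 1 = 424.3 kN.
Bearing (10 mm plate, F_u = 450 MPa): end bolts L_c = 30 − 18/2 = 21, R_n = min(1.2×21×10×450, 2.4×16×10×450) = 113.4 kN/bolt; interior L_c = 60 − 18 = 42, R_n = 172.8 kN/bolt. φR_n = 0.75 × (3×113.4 + 3×172.8) = 644.0 kN.
Tension rupture (net): A_n = (200 − 3×20)×10 = 1400 mm² (U = 1.0, A_e = A_n). φR_n = 0.75 × 450 × 1400 = 472.5 kN.
Tension yield (gross): A_g = 200×10 = 2000 mm². φR_n = 0.90 × 350 × 2000 = 630.0 kN.
Governing: min(424.3, 644.0, 472.5, 630.0) = 424.3 kN → bolt shear.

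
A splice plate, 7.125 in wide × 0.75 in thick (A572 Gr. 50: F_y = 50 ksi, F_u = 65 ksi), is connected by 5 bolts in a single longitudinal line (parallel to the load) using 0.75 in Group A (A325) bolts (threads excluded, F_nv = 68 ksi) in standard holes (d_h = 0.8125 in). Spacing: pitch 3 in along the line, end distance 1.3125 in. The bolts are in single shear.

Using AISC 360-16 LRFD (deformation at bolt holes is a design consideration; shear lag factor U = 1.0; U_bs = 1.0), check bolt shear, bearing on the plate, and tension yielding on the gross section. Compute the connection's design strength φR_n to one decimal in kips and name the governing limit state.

112.7 kips (bolt shear governs)

Bolt shear: A_b = π(0.75)²/4 = 0.44179 in². φR_n = 0.75 × 68 × 0.44179 × 5 × 1 = 112.7 kips.
Bearing (0.75 in plate, F_u = 65 ksi): end bolts L_c = 1.3125 − 0.8125/2 = 0.90625, R_n = min(1.2×0.90625×0.75×65, 2.4×0.75×0.75×65) = 53.016 kips/bolt; interior L_c = 3 − 0.8125 = 2.1875, R_n = 87.75 kips/bolt. φR_n = 0.75 × (1×53.016 + 4×87.75) = 303.0 kips.
Tension yield (gross): A_g = 7.125×0.75 = 5.3438 in². φR_n = 0.90 × 50 × 5.3438 = 240.5 kips.
Governing: min(112.7, 303.0, 240.5) = 112.7 kips → bolt shear.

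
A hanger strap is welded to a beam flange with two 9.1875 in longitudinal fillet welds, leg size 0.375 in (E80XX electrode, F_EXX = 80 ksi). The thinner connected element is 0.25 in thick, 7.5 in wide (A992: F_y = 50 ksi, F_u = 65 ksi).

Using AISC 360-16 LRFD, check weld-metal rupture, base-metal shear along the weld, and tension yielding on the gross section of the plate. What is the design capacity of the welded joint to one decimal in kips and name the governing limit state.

84.4 kips (gross-section yield governs)

Weld metal: throat = 0.707×0.375 = 0.26513 in, L = 2×9.1875 = 18.375 in. φR_n = 0.75 × 0.6 × 80 × 0.26513 × 18.375 = 175.4 kips.
Base metal shear (0.25 in plate): yield φR_n = 1.0×0.6×50×0.25×18.375 = 137.8 kips; rupture φR_n = 0.75×0.6×65×0.25×18.375 = 134.4 kips; take 134.4 kips (rupture).
Tension yield (gross): A_g = 7.5×0.25 = 1.875 in². φR_n = 0.90 × 50 × 1.875 = 84.4 kips.
Governing: min(175.4, 134.4, 84.4) = 84.4 kips → gross-section yield.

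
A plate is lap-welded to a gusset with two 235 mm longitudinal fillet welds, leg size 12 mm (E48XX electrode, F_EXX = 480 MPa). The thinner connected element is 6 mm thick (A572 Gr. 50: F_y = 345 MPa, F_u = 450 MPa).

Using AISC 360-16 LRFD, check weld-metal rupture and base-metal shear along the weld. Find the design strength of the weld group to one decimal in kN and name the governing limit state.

571.1 kN (base-metal shear governs)

Weld metal: throat = 0.707×12 = 8.484 mm, L = 2×235 = 470 mm. φR_n = 0.75 × 0.6 × 480 × 8.484 × 470 = 861.3 kN.
Base metal shear (6 mm plate): yield φR_n = 1.0×0.6×345×6×470 = 583.7 kN; rupture φR_n = 0.75×0.6×450×6×470 = 571.1 kN; take 571.1 kN (rupture).
Governing: min(861.3, 571.1) = 571.1 kN → base-metal shear.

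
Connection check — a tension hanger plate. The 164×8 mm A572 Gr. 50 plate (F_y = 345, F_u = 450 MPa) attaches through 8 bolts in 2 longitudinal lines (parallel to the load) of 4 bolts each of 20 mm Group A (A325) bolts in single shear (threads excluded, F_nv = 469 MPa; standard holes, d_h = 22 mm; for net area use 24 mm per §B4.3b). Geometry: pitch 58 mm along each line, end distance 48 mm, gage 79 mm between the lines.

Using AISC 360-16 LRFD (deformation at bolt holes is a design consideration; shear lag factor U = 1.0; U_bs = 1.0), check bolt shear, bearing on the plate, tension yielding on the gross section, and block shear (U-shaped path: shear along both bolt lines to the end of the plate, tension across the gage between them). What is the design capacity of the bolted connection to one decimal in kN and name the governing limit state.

407.4 kN (gross-section yield governs)

Bolt shear: A_b = π(20)²/4 = 314.16 mm². φR_n = 0.75 × 469 × 314.16 × 8 × 1 = 884.0 kN.
Bearing (8 mm plate, F_u = 450 MPa): end bolts L_c = 48 − 22/2 = 37, R_n = min(1.2×37×8×450, 2.4×20×8×450) = 159.84 kN/bolt; interior L_c = 58 − 22 = 36, R_n = 155.52 kN/bolt. φR_n = 0.75 × (2×159.84 + 6×155.52) = 939.6 kN.
Tension yield (gross): A_g = 164×8 = 1312 mm². φR_n = 0.90 × 345 × 1312 = 407.4 kN.
Block shear: shear path 2×[48+3×58] = 2×222 mm, A_gv = 3552, A_nv = 2×(222 − 3.5×24)×8 = 2208 mm²; tension across gage: (79 − 1×24)×8 = 440 mm². R_n = min(0.6×450×2208, 0.6×345×3552) + 1.0×450×440 = min(596.16, 735.26) + 198 = 794.16 kN. φR_n = 0.75 × 794.16 = 595.6 kN.
Governing: min(884.0, 939.6, 407.4, 595.6) = 407.4 kN → gross-section yield.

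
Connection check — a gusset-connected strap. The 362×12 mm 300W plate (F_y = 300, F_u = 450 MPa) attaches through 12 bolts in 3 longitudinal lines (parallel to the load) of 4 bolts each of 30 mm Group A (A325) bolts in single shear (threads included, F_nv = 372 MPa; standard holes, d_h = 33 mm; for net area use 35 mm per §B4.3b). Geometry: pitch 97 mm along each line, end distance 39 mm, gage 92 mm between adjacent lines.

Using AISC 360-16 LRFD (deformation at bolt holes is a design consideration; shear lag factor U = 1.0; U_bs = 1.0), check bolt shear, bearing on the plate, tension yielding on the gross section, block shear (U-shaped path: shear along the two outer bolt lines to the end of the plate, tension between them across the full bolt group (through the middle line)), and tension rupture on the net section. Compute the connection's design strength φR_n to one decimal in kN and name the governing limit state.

Bolt shear: A_b = π(30)²/4 = 706.86 mm². φR_n = 0.75 × 372 × 706.86 × 12 × 1 = 2366.6 kN.
Bearing (12 mm plate, F_u = 450 MPa): end bolts L_c = 39 − 33/2 = 22.5, R_n = min(1.2×22.5×12×450, 2.4×30×12×450) = 145.8 kN/bolt; interior L_c = 97 − 33 = 64, R_n = 388.8 kN/bolt. φR_n = 0.75 × (3×145.8 + 9×388.8) = 2952.5 kN.
Tension yield (gross): A_g = 362×12 = 4344 mm². φR_n = 0.90 × 300 × 4344 = 1172.9 kN.
Block shear: shear path 2×[39+3×97] = 2×330 mm, A_gv = 7920, A_nv = 2×(330 − 3.5×35)×12 = 4980 mm²; tension across gage: (184 − 2×35)×12 = 1368 mm². R_n = min(0.6×450×4980, 0.6×300×7920) + 1.0×450×1368 = min(1344.6, 1425.6) + 615.6 = 1960.2 kN. φR_n = 0.75 × 1960.2 = 1470.2 kN.
Tension rupture (net): A_n = (362 − 3×35)×12 = 3084 mm² (U = 1.0, A_e = A_n). φR_n = 0.75 × 450 × 3084 = 1040.9 kN.
Governing: min(2366.6, 2952.5, 1172.9, 1470.2, 1040.9) = 1040.9 kN → net-section rupture.

1040.9 kN (net-section rupture governs)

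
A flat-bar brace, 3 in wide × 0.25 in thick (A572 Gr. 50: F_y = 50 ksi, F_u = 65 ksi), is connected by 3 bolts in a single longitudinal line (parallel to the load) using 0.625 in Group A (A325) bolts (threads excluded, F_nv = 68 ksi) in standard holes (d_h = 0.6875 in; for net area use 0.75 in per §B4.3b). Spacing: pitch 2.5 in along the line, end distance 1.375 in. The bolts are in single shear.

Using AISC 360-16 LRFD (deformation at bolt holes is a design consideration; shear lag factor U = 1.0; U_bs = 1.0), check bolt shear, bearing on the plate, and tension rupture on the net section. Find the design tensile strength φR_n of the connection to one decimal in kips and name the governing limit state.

27.4 kips (net-section rupture governs)

Bolt shear: A_b = π(0.625)²/4 = 0.3068 in². φR_n = 0.75 × 68 × 0.3068 × 3 × 1 = 46.9 kips.
Bearing (0.25 in plate, F_u = 65 ksi): end bolts L_c = 1.375 − 0.6875/2 = 1.03125, R_n = min(1.2×1.03125×0.25×65, 2.4×0.625×0.25×65) = 20.109 kips/bolt; interior L_c = 2.5 − 0.6875 = 1.8125, R_n = 24.375 kips/bolt. φR_n = 0.75 × (1×20.109 + 2×24.375) = 51.6 kips.
Tension rupture (net): A_n = (3 − 1×0.75)×0.25 = 0.5625 in² (U = 1.0, A_e = A_n). φR_n = 0.75 × 65 × 0.5625 = 27.4 kips.
Governing: min(46.9, 51.6, 27.4) = 27.4 kips → net-section rupture.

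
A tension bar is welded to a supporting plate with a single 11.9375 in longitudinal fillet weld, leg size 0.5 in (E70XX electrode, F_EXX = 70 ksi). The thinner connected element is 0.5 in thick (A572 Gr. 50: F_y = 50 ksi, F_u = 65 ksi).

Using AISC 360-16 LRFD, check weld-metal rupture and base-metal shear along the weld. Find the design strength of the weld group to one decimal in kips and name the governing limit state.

132.9 kips (weld metal governs)

Weld metal: throat = 0.707×0.5 = 0.3535 in, L = 11.9375 in. φR_n = 0.75 × 0.6 × 70 × 0.3535 × 11.9375 = 132.9 kips.
Base metal shear (0.5 in plate): yield φR_n = 1.0×0.6×50×0.5×11.9375 = 179.1 kips; rupture φR_n = 0.75×0.6×65×0.5×11.9375 = 174.6 kips; take 174.6 kips (rupture).
Governing: min(132.9, 174.6) = 132.9 kips → weld metal.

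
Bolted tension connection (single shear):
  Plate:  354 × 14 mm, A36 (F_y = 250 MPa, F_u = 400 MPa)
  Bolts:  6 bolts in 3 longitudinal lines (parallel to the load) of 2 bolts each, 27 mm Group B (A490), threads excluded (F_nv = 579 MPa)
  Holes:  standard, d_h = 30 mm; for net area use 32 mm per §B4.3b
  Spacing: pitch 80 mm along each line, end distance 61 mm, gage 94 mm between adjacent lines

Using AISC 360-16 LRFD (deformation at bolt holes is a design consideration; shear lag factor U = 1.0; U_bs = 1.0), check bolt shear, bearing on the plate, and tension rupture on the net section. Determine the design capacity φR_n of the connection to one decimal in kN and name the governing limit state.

1083.6 kN (net-section rupture governs)

Bolt shear: A_b = π(27)²/4 = 572.56 mm². φR_n = 0.75 × 579 × 572.56 × 6 × 1 = 1491.8 kN.
Bearing (14 mm plate, F_u = 400 MPa): end bolts L_c = 61 − 30/2 = 46, R_n = min(1.2×46×14×400, 2.4×27×14×400) = 309.12 kN/bolt; interior L_c = 80 − 30 = 50, R_n = 336 kN/bolt. φR_n = 0.75 × (3×309.12 + 3×336) = 1451.5 kN.
Tension rupture (net): A_n = (354 − 3×32)×14 = 3612 mm² (U = 1.0, A_e = A_n). φR_n = 0.75 × 400 × 3612 = 1083.6 kN.
Governing: min(1491.8, 1451.5, 1083.6) = 1083.6 kN → net-section rupture.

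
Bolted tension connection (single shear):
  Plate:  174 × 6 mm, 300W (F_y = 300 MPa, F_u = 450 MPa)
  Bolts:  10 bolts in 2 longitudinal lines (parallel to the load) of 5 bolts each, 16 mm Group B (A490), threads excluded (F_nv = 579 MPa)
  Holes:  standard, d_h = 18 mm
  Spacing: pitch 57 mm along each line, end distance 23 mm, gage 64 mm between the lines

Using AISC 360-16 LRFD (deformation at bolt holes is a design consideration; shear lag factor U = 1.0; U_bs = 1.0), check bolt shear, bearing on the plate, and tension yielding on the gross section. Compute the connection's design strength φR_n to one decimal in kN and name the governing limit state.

281.9 kN (gross-section yield governs)

Bolt shear: A_b = π(16)²/4 = 201.06 mm². φR_n = 0.75 × 579 × 201.06 × 10 × 1 = 873.1 kN.
Bearing (6 mm plate, F_u = 450 MPa): end bolts L_c = 23 − 18/2 = 14, R_n = min(1.2×14×6×450, 2.4×16×6×450) = 45.36 kN/bolt; interior L_c = 57 − 18 = 39, R_n = 103.68 kN/bolt. φR_n = 0.75 × (2×45.36 + 8×103.68) = 690.1 kN.
Tension yield (gross): A_g = 174×6 = 1044 mm². φR_n = 0.90 × 300 × 1044 = 281.9 kN.
Governing: min(873.1, 690.1, 281.9) = 281.9 kN → gross-section yield.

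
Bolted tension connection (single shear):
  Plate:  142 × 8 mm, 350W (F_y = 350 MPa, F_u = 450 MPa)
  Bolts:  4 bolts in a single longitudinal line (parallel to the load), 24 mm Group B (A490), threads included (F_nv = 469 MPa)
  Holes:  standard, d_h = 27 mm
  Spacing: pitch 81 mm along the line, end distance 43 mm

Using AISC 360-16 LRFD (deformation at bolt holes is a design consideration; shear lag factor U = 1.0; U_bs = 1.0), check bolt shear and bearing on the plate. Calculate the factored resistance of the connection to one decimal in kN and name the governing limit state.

Bolt shear: A_b = π(24)²/4 = 452.39 mm². φR_n = 0.75 × 469 × 452.39 × 4 × 1 = 636.5 kN.
Bearing (8 mm plate, F_u = 450 MPa): end bolts L_c = 43 − 27/2 = 29.5, R_n = min(1.2×29.5×8×450, 2.4×24×8×450) = 127.44 kN/bolt; interior L_c = 81 − 27 = 54, R_n = 207.36 kN/bolt. φR_n = 0.75 × (1×127.44 + 3×207.36) = 562.1 kN.
Governing: min(636.5, 562.1) = 562.1 kN → bearing.

562.1 kN (bearing governs)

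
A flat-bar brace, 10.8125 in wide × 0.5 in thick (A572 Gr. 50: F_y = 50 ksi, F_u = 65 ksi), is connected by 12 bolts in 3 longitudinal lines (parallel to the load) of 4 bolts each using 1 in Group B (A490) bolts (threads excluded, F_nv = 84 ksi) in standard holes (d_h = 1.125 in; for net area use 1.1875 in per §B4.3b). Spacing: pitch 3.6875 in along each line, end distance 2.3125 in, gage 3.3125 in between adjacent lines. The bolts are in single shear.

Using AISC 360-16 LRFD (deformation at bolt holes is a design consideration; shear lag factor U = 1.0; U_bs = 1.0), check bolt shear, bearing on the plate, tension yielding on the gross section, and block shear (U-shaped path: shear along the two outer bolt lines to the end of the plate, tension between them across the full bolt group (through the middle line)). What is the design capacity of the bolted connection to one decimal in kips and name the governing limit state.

243.3 kips (gross-section yield governs)

Bolt shear: A_b = π(1)²/4 = 0.7854 in². φR_n = 0.75 × 84 × 0.7854 × 12 × 1 = 593.8 kips.
Bearing (0.5 in plate, F_u = 65 ksi): end bolts L_c = 2.3125 − 1.125/2 = 1.75, R_n = min(1.2×1.75×0.5×65, 2.4×1×0.5×65) = 68.25 kips/bolt; interior L_c = 3.6875 − 1.125 = 2.5625, R_n = 78 kips/bolt. φR_n = 0.75 × (3×68.25 + 9×78) = 680.1 kips.
Tension yield (gross): A_g = 10.8125×0.5 = 5.4063 in². φR_n = 0.90 × 50 × 5.4063 = 243.3 kips.
Block shear: shear path 2×[2.3125+3×3.6875] = 2×13.375 in, A_gv = 13.375, A_nv = 2×(13.375 − 3.5×1.1875)×0.5 = 9.2188 in²; tension across gage: (6.625 − 2×1.1875)×0.5 = 2.125 in². R_n = min(0.6×65×9.2188, 0.6×50×13.375) + 1.0×65×2.125 = min(359.53, 401.25) + 138.13 = 497.66 kips. φR_n = 0.75 × 497.66 = 373.2 kips.
Governing: min(593.8, 680.1, 243.3, 373.2) = 243.3 kips → gross-section yield.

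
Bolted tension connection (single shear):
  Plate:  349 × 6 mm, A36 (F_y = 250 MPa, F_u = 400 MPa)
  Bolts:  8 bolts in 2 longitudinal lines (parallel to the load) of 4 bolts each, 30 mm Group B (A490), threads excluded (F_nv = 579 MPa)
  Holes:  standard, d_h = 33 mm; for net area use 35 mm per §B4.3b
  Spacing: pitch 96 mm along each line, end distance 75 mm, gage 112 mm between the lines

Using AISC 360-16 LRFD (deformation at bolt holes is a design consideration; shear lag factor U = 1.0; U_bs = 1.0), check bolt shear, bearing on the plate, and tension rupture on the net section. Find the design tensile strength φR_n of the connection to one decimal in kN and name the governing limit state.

502.2 kN (net-section rupture governs)

Bolt shear: A_b = π(30)²/4 = 706.86 mm². φR_n = 0.75 × 579 × 706.86 × 8 × 1 = 2455.6 kN.
Bearing (6 mm plate, F_u = 400 MPa): end bolts L_c = 75 − 33/2 = 58.5, R_n = min(1.2×58.5×6×400, 2.4×30×6×400) = 168.48 kN/bolt; interior L_c = 96 − 33 = 63, R_n = 172.8 kN/bolt. φR_n = 0.75 × (2×168.48 + 6×172.8) = 1030.3 kN.
Tension rupture (net): A_n = (349 − 2×35)×6 = 1674 mm² (U = 1.0, A_e = A_n). φR_n = 0.75 × 400 × 1674 = 502.2 kN.
Governing: min(2455.6, 1030.3, 502.2) = 502.2 kN → net-section rupture.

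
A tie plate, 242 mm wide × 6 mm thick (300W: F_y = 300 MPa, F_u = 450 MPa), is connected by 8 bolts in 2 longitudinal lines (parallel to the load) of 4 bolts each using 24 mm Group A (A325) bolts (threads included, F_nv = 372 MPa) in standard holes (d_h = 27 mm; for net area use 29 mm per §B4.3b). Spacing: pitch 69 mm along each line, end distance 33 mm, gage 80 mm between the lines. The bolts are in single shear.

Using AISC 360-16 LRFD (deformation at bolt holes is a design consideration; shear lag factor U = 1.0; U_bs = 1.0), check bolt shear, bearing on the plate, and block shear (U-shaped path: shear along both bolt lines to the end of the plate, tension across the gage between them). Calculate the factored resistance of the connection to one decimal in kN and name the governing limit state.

Bolt shear: A_b = π(24)²/4 = 452.39 mm². φR_n = 0.75 × 372 × 452.39 × 8 × 1 = 1009.7 kN.
Bearing (6 mm plate, F_u = 450 MPa): end bolts L_c = 33 − 27/2 = 19.5, R_n = min(1.2×19.5×6×450, 2.4×24×6×450) = 63.18 kN/bolt; interior L_c = 69 − 27 = 42, R_n = 136.08 kN/bolt. φR_n = 0.75 × (2×63.18 + 6×136.08) = 707.1 kN.
Block shear: shear path 2×[33+3×69] = 2×240 mm, A_gv = 2880, A_nv = 2×(240 − 3.5×29)×6 = 1662 mm²; tension across gage: (80 − 1×29)×6 = 306 mm². R_n = min(0.6×450×1662, 0.6×300×2880) + 1.0×450×306 = min(448.74, 518.4) + 137.7 = 586.44 kN. φR_n = 0.75 × 586.44 = 439.8 kN.
Governing: min(1009.7, 707.1, 439.8) = 439.8 kN → block shear.

439.8 kN (block shear governs)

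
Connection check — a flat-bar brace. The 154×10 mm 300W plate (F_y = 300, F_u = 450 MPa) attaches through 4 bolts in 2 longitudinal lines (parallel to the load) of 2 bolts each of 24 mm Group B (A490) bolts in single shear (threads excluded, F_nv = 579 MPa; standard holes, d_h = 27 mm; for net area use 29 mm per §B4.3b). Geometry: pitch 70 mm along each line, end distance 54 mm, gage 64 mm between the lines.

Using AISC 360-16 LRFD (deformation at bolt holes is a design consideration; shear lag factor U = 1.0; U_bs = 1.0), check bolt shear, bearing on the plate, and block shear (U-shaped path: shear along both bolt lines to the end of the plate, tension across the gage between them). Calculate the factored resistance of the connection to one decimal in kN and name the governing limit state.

Bolt shear: A_b = π(24)²/4 = 452.39 mm². φR_n = 0.75 × 579 × 452.39 × 4 × 1 = 785.8 kN.
Bearing (10 mm plate, F_u = 450 MPa): end bolts L_c = 54 − 27/2 = 40.5, R_n = min(1.2×40.5×10×450, 2.4×24×10×450) = 218.7 kN/bolt; interior L_c = 70 − 27 = 43, R_n = 232.2 kN/bolt. φR_n = 0.75 × (2×218.7 + 2×232.2) = 676.4 kN.
Block shear: shear path 2×[54+1×70] = 2×124 mm, A_gv = 2480, A_nv = 2×(124 − 1.5×29)×10 = 1610 mm²; tension across gage: (64 − 1×29)×10 = 350 mm². R_n = min(0.6×450×1610, 0.6×300×2480) + 1.0×450×350 = min(434.7, 446.4) + 157.5 = 592.2 kN. φR_n = 0.75 × 592.2 = 444.2 kN.
Governing: min(785.8, 676.4, 444.2) = 444.2 kN → block shear.

444.2 kN (block shear governs)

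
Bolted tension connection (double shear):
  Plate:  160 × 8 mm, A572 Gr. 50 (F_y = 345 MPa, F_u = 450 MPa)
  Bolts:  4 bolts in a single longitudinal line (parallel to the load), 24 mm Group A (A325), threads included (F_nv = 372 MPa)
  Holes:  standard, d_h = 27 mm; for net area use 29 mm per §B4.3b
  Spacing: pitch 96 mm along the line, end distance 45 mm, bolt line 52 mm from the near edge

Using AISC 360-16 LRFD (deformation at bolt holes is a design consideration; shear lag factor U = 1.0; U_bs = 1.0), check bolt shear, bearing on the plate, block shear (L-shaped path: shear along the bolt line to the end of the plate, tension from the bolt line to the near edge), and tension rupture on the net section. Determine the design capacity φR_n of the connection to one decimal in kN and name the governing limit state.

353.7 kN (net-section rupture governs)

Bolt shear: A_b = π(24)²/4 = 452.39 mm². φR_n = 0.75 × 372 × 452.39 × 4 × 2 = 1009.7 kN.
Bearing (8 mm plate, F_u = 450 MPa): end bolts L_c = 45 − 27/2 = 31.5, R_n = min(1.2×31.5×8×450, 2.4×24×8×450) = 136.08 kN/bolt; interior L_c = 96 − 27 = 69, R_n = 207.36 kN/bolt. φR_n = 0.75 × (1×136.08 + 3×207.36) = 568.6 kN.
Block shear: shear path 1×[45+3×96] = 1×333 mm, A_gv = 2664, A_nv = 1×(333 − 3.5×29)×8 = 1852 mm²; tension to near edge: (52 − 0.5×29)×8 = 300 mm². R_n = min(0.6×450×1852, 0.6×345×2664) + 1.0×450×300 = min(500.04, 551.45) + 135 = 635.04 kN. φR_n = 0.75 × 635.04 = 476.3 kN.
Tension rupture (net): A_n = (160 − 1×29)×8 = 1048 mm² (U = 1.0, A_e = A_n). φR_n = 0.75 × 450 × 1048 = 353.7 kN.
Governing: min(1009.7, 568.6, 476.3, 353.7) = 353.7 kN → net-section rupture.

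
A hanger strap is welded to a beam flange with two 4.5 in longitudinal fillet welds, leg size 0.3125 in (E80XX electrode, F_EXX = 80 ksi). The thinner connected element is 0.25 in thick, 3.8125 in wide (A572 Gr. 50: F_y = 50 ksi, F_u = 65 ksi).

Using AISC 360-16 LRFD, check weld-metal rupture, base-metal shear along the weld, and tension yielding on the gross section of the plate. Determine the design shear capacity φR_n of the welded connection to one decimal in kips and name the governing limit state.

Weld metal: throat = 0.707×0.3125 = 0.22094 in, L = 2×4.5 = 9 in. φR_n = 0.75 × 0.6 × 80 × 0.22094 × 9 = 71.6 kips.
Base metal shear (0.25 in plate): yield φR_n = 1.0×0.6×50×0.25×9 = 67.5 kips; rupture φR_n = 0.75×0.6×65×0.25×9 = 65.8 kips; take 65.8 kips (rupture).
Tension yield (gross): A_g = 3.8125×0.25 = 0.95313 in². φR_n = 0.90 × 50 × 0.95313 = 42.9 kips.
Governing: min(71.6, 65.8, 42.9) = 42.9 kips → gross-section yield.

42.9 kips (gross-section yield governs)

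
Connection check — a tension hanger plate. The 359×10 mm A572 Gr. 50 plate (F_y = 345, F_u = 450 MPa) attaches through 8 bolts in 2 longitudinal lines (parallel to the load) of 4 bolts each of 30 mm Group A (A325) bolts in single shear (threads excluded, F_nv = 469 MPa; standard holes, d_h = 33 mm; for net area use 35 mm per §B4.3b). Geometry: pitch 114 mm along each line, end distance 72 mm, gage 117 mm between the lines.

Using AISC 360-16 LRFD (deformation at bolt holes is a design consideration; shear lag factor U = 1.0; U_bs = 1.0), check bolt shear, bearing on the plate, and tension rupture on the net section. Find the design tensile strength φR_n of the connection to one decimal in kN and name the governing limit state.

Bolt shear: A_b = π(30)²/4 = 706.86 mm². φR_n = 0.75 × 469 × 706.86 × 8 × 1 = 1989.1 kN.
Bearing (10 mm plate, F_u = 450 MPa): end bolts L_c = 72 − 33/2 = 55.5, R_n = min(1.2×55.5×10×450, 2.4×30×10×450) = 299.7 kN/bolt; interior L_c = 114 − 33 = 81, R_n = 324 kN/bolt. φR_n = 0.75 × (2×299.7 + 6×324) = 1907.6 kN.
Tension rupture (net): A_n = (359 − 2×35)×10 = 2890 mm² (U = 1.0, A_e = A_n). φR_n = 0.75 × 450 × 2890 = 975.4 kN.
Governing: min(1989.1, 1907.6, 975.4) = 975.4 kN → net-section rupture.

975.4 kN (net-section rupture governs)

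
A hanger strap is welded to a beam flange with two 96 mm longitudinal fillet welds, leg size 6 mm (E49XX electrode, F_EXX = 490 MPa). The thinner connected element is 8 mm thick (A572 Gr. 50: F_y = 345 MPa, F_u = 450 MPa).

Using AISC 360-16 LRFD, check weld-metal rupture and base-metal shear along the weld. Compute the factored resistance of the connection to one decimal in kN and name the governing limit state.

Weld metal: throat = 0.707×6 = 4.242 mm, L = 2×96 = 192 mm. φR_n = 0.75 × 0.6 × 490 × 4.242 × 192 = 179.6 kN.
Base metal shear (8 mm plate): yield φR_n = 1.0×0.6×345×8×192 = 318.0 kN; rupture φR_n = 0.75×0.6×450×8×192 = 311.0 kN; take 311.0 kN (rupture).
Governing: min(179.6, 311.0) = 179.6 kN → weld metal.

179.6 kN (weld metal governs)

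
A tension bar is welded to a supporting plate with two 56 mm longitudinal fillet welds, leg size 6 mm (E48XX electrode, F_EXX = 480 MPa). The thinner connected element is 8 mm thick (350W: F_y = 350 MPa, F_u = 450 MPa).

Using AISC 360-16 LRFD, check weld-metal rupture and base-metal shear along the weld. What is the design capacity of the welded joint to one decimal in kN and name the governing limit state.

102.6 kN (weld metal governs)

Weld metal: throat = 0.707×6 = 4.242 mm, L = 2×56 = 112 mm. φR_n = 0.75 × 0.6 × 480 × 4.242 × 112 = 102.6 kN.
Base metal shear (8 mm plate): yield φR_n = 1.0×0.6×350×8×112 = 188.2 kN; rupture φR_n = 0.75×0.6×450×8×112 = 181.4 kN; take 181.4 kN (rupture).
Governing: min(102.6, 181.4) = 102.6 kN → weld metal.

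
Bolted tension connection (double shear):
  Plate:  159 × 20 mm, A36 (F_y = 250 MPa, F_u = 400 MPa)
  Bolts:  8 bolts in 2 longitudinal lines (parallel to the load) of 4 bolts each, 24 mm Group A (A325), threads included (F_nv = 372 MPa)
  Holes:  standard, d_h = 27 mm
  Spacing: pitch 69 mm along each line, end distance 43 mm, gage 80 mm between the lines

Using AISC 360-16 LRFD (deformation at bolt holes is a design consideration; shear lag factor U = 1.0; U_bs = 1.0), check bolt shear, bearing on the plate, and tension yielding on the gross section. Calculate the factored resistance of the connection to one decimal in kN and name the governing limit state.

715.5 kN (gross-section yield governs)

Bolt shear: A_b = π(24)²/4 = 452.39 mm². φR_n = 0.75 × 372 × 452.39 × 8 × 2 = 2019.5 kN.
Bearing (20 mm plate, F_u = 400 MPa): end bolts L_c = 43 − 27/2 = 29.5, R_n = min(1.2×29.5×20×400, 2.4×24×20×400) = 283.2 kN/bolt; interior L_c = 69 − 27 = 42, R_n = 403.2 kN/bolt. φR_n = 0.75 × (2×283.2 + 6×403.2) = 2239.2 kN.
Tension yield (gross): A_g = 159×20 = 3180 mm². φR_n = 0.90 × 250 × 3180 = 715.5 kN.
Governing: min(2019.5, 2239.2, 715.5) = 715.5 kN → gross-section yield.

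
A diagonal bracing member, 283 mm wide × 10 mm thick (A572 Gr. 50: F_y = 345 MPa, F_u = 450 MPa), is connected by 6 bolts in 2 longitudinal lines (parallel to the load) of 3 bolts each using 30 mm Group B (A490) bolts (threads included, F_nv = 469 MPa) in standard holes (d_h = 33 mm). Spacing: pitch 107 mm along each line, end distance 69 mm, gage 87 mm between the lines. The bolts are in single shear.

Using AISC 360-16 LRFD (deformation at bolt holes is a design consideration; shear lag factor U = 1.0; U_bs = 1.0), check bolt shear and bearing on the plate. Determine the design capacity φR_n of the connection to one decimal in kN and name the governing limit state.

Bolt shear: A_b = π(30)²/4 = 706.86 mm². φR_n = 0.75 × 469 × 706.86 × 6 × 1 = 1491.8 kN.
Bearing (10 mm plate, F_u = 450 MPa): end bolts L_c = 69 − 33/2 = 52.5, R_n = min(1.2×52.5×10×450, 2.4×30×10×450) = 283.5 kN/bolt; interior L_c = 107 − 33 = 74, R_n = 324 kN/bolt. φR_n = 0.75 × (2×283.5 + 4×324) = 1397.3 kN.
Governing: min(1491.8, 1397.3) = 1397.3 kN → bearing.

1397.3 kN (bearing governs)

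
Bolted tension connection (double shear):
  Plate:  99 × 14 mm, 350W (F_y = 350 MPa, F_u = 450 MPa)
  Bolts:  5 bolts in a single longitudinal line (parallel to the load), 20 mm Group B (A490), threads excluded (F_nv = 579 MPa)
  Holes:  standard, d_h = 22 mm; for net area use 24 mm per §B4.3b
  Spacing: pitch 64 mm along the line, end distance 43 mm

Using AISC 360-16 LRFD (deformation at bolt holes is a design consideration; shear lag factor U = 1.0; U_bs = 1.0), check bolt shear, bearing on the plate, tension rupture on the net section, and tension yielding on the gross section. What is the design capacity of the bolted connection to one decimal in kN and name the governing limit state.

354.4 kN (net-section rupture governs)

Bolt shear: A_b = π(20)²/4 = 314.16 mm². φR_n = 0.75 × 579 × 314.16 × 5 × 2 = 1364.2 kN.
Bearing (14 mm plate, F_u = 450 MPa): end bolts L_c = 43 − 22/2 = 32, R_n = min(1.2×32×14×450, 2.4×20×14×450) = 241.92 kN/bolt; interior L_c = 64 − 22 = 42, R_n = 302.4 kN/bolt. φR_n = 0.75 × (1×241.92 + 4×302.4) = 1088.6 kN.
Tension rupture (net): A_n = (99 − 1×24)×14 = 1050 mm² (U = 1.0, A_e = A_n). φR_n = 0.75 × 450 × 1050 = 354.4 kN.
Tension yield (gross): A_g = 99×14 = 1386 mm². φR_n = 0.90 × 350 × 1386 = 436.6 kN.
Governing: min(1364.2, 1088.6, 354.4, 436.6) = 354.4 kN → net-section rupture.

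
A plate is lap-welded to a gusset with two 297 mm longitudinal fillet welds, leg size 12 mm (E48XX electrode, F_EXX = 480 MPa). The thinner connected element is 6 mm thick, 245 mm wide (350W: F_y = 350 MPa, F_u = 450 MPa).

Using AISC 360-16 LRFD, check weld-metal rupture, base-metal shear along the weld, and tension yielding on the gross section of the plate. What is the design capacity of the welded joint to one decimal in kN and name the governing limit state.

463.1 kN (gross-section yield governs)

Weld metal: throat = 0.707×12 = 8.484 mm, L = 2×297 = 594 mm. φR_n = 0.75 × 0.6 × 480 × 8.484 × 594 = 1088.5 kN.
Base metal shear (6 mm plate): yield φR_n = 1.0×0.6×350×6×594 = 748.4 kN; rupture φR_n = 0.75×0.6×450×6×594 = 721.7 kN; take 721.7 kN (rupture).
Tension yield (gross): A_g = 245×6 = 1470 mm². φR_n = 0.90 × 350 × 1470 = 463.1 kN.
Governing: min(1088.5, 721.7, 463.1) = 463.1 kN → gross-section yield.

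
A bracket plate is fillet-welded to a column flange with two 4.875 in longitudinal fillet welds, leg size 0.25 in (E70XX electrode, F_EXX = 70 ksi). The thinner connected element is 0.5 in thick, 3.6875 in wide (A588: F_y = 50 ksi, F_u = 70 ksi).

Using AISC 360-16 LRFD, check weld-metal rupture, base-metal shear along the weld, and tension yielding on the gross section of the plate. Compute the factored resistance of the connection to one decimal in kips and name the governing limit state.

54.3 kips (weld metal governs)

Weld metal: throat = 0.707×0.25 = 0.17675 in, L = 2×4.875 = 9.75 in. φR_n = 0.75 × 0.6 × 70 × 0.17675 × 9.75 = 54.3 kips.
Base metal shear (0.5 in plate): yield φR_n = 1.0×0.6×50×0.5×9.75 = 146.3 kips; rupture φR_n = 0.75×0.6×70×0.5×9.75 = 153.6 kips; take 146.3 kips (yield).
Tension yield (gross): A_g = 3.6875×0.5 = 1.8438 in². φR_n = 0.90 × 50 × 1.8438 = 83.0 kips.
Governing: min(54.3, 146.3, 83.0) = 54.3 kips → weld metal.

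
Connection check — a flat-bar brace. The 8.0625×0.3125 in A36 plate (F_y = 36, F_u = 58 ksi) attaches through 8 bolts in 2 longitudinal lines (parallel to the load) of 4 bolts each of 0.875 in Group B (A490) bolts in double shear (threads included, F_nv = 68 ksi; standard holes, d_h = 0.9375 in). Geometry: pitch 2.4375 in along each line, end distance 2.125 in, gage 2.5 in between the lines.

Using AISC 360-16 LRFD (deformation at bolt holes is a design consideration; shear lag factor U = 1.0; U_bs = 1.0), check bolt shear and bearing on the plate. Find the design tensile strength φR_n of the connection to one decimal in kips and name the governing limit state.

200.8 kips (bearing governs)

Bolt shear: A_b = π(0.875)²/4 = 0.60132 in². φR_n = 0.75 × 68 × 0.60132 × 8 × 2 = 490.7 kips.
Bearing (0.3125 in plate, F_u = 58 ksi): end bolts L_c = 2.125 − 0.9375/2 = 1.65625, R_n = min(1.2×1.65625×0.3125×58, 2.4×0.875×0.3125×58) = 36.023 kips/bolt; interior L_c = 2.4375 − 0.9375 = 1.5, R_n = 32.625 kips/bolt. φR_n = 0.75 × (2×36.023 + 6×32.625) = 200.8 kips.
Governing: min(490.7, 200.8) = 200.8 kips → bearing.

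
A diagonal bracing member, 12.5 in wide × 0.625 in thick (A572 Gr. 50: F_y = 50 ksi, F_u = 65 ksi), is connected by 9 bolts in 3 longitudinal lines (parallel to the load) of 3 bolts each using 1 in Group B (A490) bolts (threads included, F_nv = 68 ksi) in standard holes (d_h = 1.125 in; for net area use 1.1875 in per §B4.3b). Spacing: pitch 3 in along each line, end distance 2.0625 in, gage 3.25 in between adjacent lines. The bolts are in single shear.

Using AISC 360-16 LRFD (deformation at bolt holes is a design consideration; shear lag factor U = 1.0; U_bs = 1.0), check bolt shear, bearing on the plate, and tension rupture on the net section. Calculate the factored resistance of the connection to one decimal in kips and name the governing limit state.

272.3 kips (net-section rupture governs)

Bolt shear: A_b = π(1)²/4 = 0.7854 in². φR_n = 0.75 × 68 × 0.7854 × 9 × 1 = 360.5 kips.
Bearing (0.625 in plate, F_u = 65 ksi): end bolts L_c = 2.0625 − 1.125/2 = 1.5, R_n = min(1.2×1.5×0.625×65, 2.4×1×0.625×65) = 73.125 kips/bolt; interior L_c = 3 − 1.125 = 1.875, R_n = 91.406 kips/bolt. φR_n = 0.75 × (3×73.125 + 6×91.406) = 575.9 kips.
Tension rupture (net): A_n = (12.5 − 3×1.1875)×0.625 = 5.5859 in² (U = 1.0, A_e = A_n). φR_n = 0.75 × 65 × 5.5859 = 272.3 kips.
Governing: min(360.5, 575.9, 272.3) = 272.3 kips → net-section rupture.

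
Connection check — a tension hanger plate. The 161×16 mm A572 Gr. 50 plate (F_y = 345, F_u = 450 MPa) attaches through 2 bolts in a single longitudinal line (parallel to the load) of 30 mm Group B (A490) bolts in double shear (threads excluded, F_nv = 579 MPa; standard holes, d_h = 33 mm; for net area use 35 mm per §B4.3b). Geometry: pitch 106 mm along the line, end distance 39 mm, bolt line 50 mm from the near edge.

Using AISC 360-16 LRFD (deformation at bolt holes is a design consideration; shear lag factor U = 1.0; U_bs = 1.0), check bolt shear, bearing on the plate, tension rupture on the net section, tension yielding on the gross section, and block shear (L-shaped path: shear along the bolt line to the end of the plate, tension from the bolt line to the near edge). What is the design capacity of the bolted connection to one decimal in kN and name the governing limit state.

Bolt shear: A_b = π(30)²/4 = 706.86 mm². φR_n = 0.75 × 579 × 706.86 × 2 × 2 = 1227.8 kN.
Bearing (16 mm plate, F_u = 450 MPa): end bolts L_c = 39 − 33/2 = 22.5, R_n = min(1.2×22.5×16×450, 2.4×30×16×450) = 194.4 kN/bolt; interior L_c = 106 − 33 = 73, R_n = 518.4 kN/bolt. φR_n = 0.75 × (1×194.4 + 1×518.4) = 534.6 kN.
Tension rupture (net): A_n = (161 − 1×35)×16 = 2016 mm² (U = 1.0, A_e = A_n). φR_n = 0.75 × 450 × 2016 = 680.4 kN.
Tension yield (gross): A_g = 161×16 = 2576 mm². φR_n = 0.90 × 345 × 2576 = 799.8 kN.
Block shear: shear path 1×[39+1×106] = 1×145 mm, A_gv = 2320, A_nv = 1×(145 − 1.5×35)×16 = 1480 mm²; tension to near edge: (50 − 0.5×35)×16 = 520 mm². R_n = min(0.6×450×1480, 0.6×345×2320) + 1.0×450×520 = min(399.6, 480.24) + 234 = 633.6 kN. φR_n = 0.75 × 633.6 = 475.2 kN.
Governing: min(1227.8, 534.6, 680.4, 799.8, 475.2) = 475.2 kN → block shear.

475.2 kN (block shear governs)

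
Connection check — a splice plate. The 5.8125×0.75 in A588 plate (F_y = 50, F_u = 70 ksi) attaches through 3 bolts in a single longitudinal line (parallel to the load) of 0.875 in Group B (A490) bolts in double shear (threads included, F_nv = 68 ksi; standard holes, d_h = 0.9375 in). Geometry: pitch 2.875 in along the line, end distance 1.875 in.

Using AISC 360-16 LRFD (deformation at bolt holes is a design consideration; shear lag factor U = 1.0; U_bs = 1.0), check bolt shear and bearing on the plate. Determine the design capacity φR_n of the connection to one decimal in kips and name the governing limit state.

184.0 kips (bolt shear governs)

Bolt shear: A_b = π(0.875)²/4 = 0.60132 in². φR_n = 0.75 × 68 × 0.60132 × 3 × 2 = 184.0 kips.
Bearing (0.75 in plate, F_u = 70 ksi): end bolts L_c = 1.875 − 0.9375/2 = 1.40625, R_n = min(1.2×1.40625×0.75×70, 2.4×0.875×0.75×70) = 88.594 kips/bolt; interior L_c = 2.875 − 0.9375 = 1.9375, R_n = 110.25 kips/bolt. φR_n = 0.75 × (1×88.594 + 2×110.25) = 231.8 kips.
Governing: min(184.0, 231.8) = 184.0 kips → bolt shear.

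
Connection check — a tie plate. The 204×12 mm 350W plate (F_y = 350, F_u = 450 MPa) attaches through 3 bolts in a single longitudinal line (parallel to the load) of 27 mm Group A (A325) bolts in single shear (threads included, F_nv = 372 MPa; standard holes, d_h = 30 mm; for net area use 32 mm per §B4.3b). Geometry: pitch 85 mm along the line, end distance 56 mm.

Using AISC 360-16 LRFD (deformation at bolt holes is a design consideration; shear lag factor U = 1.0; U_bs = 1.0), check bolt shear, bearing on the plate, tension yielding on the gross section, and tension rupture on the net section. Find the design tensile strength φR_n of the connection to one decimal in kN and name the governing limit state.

Bolt shear: A_b = π(27)²/4 = 572.56 mm². φR_n = 0.75 × 372 × 572.56 × 3 × 1 = 479.2 kN.
Bearing (12 mm plate, F_u = 450 MPa): end bolts L_c = 56 − 30/2 = 41, R_n = min(1.2×41×12×450, 2.4×27×12×450) = 265.68 kN/bolt; interior L_c = 85 − 30 = 55, R_n = 349.92 kN/bolt. φR_n = 0.75 × (1×265.68 + 2×349.92) = 724.1 kN.
Tension yield (gross): A_g = 204×12 = 2448 mm². φR_n = 0.90 × 350 × 2448 = 771.1 kN.
Tension rupture (net): A_n = (204 − 1×32)×12 = 2064 mm² (U = 1.0, A_e = A_n). φR_n = 0.75 × 450 × 2064 = 696.6 kN.
Governing: min(479.2, 724.1, 771.1, 696.6) = 479.2 kN → bolt shear.

479.2 kN (bolt shear governs)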